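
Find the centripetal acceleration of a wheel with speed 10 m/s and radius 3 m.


Given: v = 10 m/s, r = 3 m
Using a_c = v^2 / r
a_c = 10^2 / 3
a_c = 100 / 3
a_c = 100/3 m/s^2

100/3 m/s^2


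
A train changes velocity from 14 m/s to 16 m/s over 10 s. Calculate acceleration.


Given: initial velocity v0 = 14 m/s, final velocity v = 16 m/s, time t = 10 s
Using a = (v - v0) / t
a = (16 - 14) / 10
a = 2 / 10
a = 1/5 m/s^2

1/5 m/s^2


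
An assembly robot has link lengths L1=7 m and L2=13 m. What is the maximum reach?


Given: L1 = 7 m, L2 = 13 m
For a 2-link planar arm, max reach = L1 + L2 (fully extended)
Max reach = 7 + 13
Max reach = 20 m

20 m


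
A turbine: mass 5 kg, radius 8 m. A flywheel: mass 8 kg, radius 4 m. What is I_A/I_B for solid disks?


Given: M1=5 kg, R1=8 m, M2=8 kg, R2=4 m
For a disk: I = (1/2)*M*R^2, so I_A/I_B = (M1*R1^2)/(M2*R2^2)
M1*R1^2 = 5*64 = 320
M2*R2^2 = 8*16 = 128
I_A/I_B = 320/128 = 5/2

5/2


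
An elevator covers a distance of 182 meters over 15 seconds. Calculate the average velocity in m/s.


Given: distance d = 182 m, time t = 15 s
Using v = d / t
v = 182 / 15
v = 182/15 m/s

182/15 m/s


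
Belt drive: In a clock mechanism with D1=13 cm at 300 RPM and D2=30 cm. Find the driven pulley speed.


Given: D1 = 13 cm, w1 = 300 RPM, D2 = 30 cm
Using D1*w1 = D2*w2
w2 = D1*w1 / D2
w2 = 13*300 / 30
w2 = 3900 / 30
w2 = 130 RPM

130 RPM


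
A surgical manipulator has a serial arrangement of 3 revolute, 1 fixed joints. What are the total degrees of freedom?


Given: serial robot with 3 revolute, 1 fixed joints
DOF contribution per joint type: revolute=1, prismatic=1, spherical=3, fixed=0
DOF = 3*1 + 1*0
DOF = 3

3


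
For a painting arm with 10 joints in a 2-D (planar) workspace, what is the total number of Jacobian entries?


Given: task space dimension = 2, joints = 10
Jacobian is a 2 x 10 matrix
Total entries = rows * columns
Total = 2 * 10
Total = 20

20


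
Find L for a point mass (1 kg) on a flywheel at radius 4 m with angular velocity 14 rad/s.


Given: m = 1 kg, r = 4 m, omega = 14 rad/s
For a point mass: I = m*r^2
I = 1*4^2 = 1*16 = 16
L = I*omega = 16*14
L = 224 kg*m^2/s

224 kg*m^2/s


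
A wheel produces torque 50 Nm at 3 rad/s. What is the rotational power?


Given: tau = 50 Nm, omega = 3 rad/s
Using P = tau * omega
P = 50 * 3
P = 150 W

150 W


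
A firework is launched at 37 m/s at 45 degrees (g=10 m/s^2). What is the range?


Given: v0 = 37 m/s, theta = 45 deg, g = 10 m/s^2
sin(2*45) = sin(90) = 1
Using R = v0^2 * sin(2*theta) / g
R = 37^2 * 1 / 10
R = 1369 / 10
R = 1369/10 m

1369/10 m


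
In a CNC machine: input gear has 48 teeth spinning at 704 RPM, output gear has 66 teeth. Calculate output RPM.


Given: N1 = 48 teeth, w1 = 704 RPM, N2 = 66 teeth
Using N1*w1 = N2*w2
w2 = N1*w1 / N2
w2 = 48*704 / 66
w2 = 33792 / 66
w2 = 512 RPM

512 RPM


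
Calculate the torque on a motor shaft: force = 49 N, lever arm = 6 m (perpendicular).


Given: F = 49 N, r = 6 m, angle = 90 deg (perpendicular)
Using tau = F * r * sin(90)
sin(90) = 1
tau = 49 * 6 * 1
tau = 294 Nm

294 Nm


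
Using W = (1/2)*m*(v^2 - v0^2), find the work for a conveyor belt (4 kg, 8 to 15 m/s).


Given: m = 4 kg, v0 = 8 m/s, v = 15 m/s
Using W = (1/2)*m*(v^2 - v0^2)
v^2 = 15^2 = 225
v0^2 = 8^2 = 64
v^2 - v0^2 = 225 - 64 = 161
W = (1/2)*4*161 = 322 J

322 J


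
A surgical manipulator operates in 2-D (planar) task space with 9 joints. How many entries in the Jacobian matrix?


Given: task space dimension = 2, joints = 9
Jacobian is a 2 x 9 matrix
Total entries = rows * columns
Total = 2 * 9
Total = 18

18


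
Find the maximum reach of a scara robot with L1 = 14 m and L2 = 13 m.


Given: L1 = 14 m, L2 = 13 m
For a 2-link planar arm, max reach = L1 + L2 (fully extended)
Max reach = 14 + 13
Max reach = 27 m

27 m


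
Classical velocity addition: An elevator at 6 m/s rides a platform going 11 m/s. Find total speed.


Given: object velocity = 6 m/s, platform velocity = 11 m/s (same direction)
Using classical velocity addition: v_total = v_object + v_platform
v_total = 6 + 11
v_total = 17 m/s

17 m/s


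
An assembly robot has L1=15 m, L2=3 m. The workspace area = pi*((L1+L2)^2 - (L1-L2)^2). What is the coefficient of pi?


Given: L1 = 15, L2 = 3
(L1+L2)^2 = (18)^2 = 324
(L1-L2)^2 = (12)^2 = 144
Difference = 324 - 144 = 180
This equals 4*L1*L2 = 4*15*3 = 180
Workspace area = 180*pi

180


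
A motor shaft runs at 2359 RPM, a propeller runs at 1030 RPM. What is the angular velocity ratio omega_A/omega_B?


Given: RPM_A = 2359, RPM_B = 1030
omega = 2*pi*RPM/60, so omega_A/omega_B = RPM_A / RPM_B
omega_A/omega_B = 2359 / 1030
omega_A/omega_B = 2359/1030

2359/1030


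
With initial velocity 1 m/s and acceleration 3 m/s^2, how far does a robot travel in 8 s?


Given: v0 = 1 m/s, a = 3 m/s^2, t = 8 s
Using s = v0*t + (1/2)*a*t^2
s = 1*8 + (1/2)*3*8^2
s = 8 + (1/2)*192
s = 8 + 96
s = 104

104 m


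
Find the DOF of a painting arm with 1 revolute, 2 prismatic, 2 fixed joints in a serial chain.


Given: serial robot with 1 revolute, 2 prismatic, 2 fixed joints
DOF contribution per joint type: revolute=1, prismatic=1, spherical=3, fixed=0
DOF = 1*1 + 2*1 + 2*0
DOF = 3

3


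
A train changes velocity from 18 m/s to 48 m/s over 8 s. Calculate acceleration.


Given: initial velocity v0 = 18 m/s, final velocity v = 48 m/s, time t = 8 s
Using a = (v - v0) / t
a = (48 - 18) / 8
a = 30 / 8
a = 15/4 m/s^2

15/4 m/s^2


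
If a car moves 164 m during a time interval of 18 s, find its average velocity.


Given: distance d = 164 m, time t = 18 s
Using v = d / t
v = 164 / 18
v = 82/9 m/s

82/9 m/s


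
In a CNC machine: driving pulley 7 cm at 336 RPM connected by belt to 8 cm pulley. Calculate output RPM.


Given: D1 = 7 cm, w1 = 336 RPM, D2 = 8 cm
Using D1*w1 = D2*w2
w2 = D1*w1 / D2
w2 = 7*336 / 8
w2 = 2352 / 8
w2 = 294 RPM

294 RPM


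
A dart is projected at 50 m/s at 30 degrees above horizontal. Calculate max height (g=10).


Given: v0 = 50 m/s, theta = 30 deg, g = 10 m/s^2
sin^2(30) = 1/4
Using H = v0^2 * sin^2(theta) / (2*g)
H = 50^2 * 1/4 / (2*10)
H = 2500 * 1/4 / 20
H = 625 / 20
H = 125/4 m

125/4 m


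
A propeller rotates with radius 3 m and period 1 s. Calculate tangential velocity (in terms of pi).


Given: radius r = 3 m, period T = 1 s
Using v = 2*pi*r / T
v = 2*pi*3 / 1
v = 6*pi / 1
v = 6*pi m/s

6*pi m/s


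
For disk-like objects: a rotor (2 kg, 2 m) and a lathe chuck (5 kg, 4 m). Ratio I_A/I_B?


Given: M1=2 kg, R1=2 m, M2=5 kg, R2=4 m
For a disk: I = (1/2)*M*R^2, so I_A/I_B = (M1*R1^2)/(M2*R2^2)
M1*R1^2 = 2*4 = 8
M2*R2^2 = 5*16 = 80
I_A/I_B = 8/80 = 1/10

1/10


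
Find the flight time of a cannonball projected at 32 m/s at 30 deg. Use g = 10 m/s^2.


Given: v0 = 32 m/s, theta = 30 deg, g = 10 m/s^2
sin(30) = 1/2
Using T = 2*v0*sin(theta) / g
T = 2*32*1/2 / 10
T = 32 / 10
T = 16/5 s

16/5 s


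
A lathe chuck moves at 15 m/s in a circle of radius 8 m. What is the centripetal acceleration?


Given: v = 15 m/s, r = 8 m
Using a_c = v^2 / r
a_c = 15^2 / 8
a_c = 225 / 8
a_c = 225/8 m/s^2

225/8 m/s^2


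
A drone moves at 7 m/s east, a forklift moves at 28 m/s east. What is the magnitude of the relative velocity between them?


Given: v_A = 7 m/s east, v_B = 28 m/s east
Both move in the same direction; relative speed = |v_A - v_B|
|7 - 28| = |-21|
= 21 m/s

21 m/s


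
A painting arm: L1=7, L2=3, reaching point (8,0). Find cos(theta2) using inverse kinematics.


Given: L1 = 7, L2 = 3, target (x, y) = (8, 0)
Using cos(theta2) = (x^2 + y^2 - L1^2 - L2^2) / (2*L1*L2)
x^2 + y^2 = 8^2 + 0 = 64
L1^2 + L2^2 = 49 + 9 = 58
Numerator = 64 - 58 = 6
Denominator = 2*7*3 = 42
cos(theta2) = 6/42 = 1/7

1/7


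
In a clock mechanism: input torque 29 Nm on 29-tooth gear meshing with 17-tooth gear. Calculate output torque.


Given: N1 = 29, N2 = 17, T1 = 29 Nm
Using T2/T1 = N2/N1
T2 = T1 * N2 / N1
T2 = 29 * 17 / 29
T2 = 493 / 29
T2 = 17 Nm

17 Nm


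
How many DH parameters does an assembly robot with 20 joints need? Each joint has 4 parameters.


Given: 20 joints, 4 DH parameters per joint (d, theta, a, alpha)
Total DH parameters = number_of_joints * 4
Total = 20 * 4
Total = 80

80


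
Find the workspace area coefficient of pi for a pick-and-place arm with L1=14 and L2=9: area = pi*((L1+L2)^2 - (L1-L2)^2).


Given: L1 = 14, L2 = 9
(L1+L2)^2 = (23)^2 = 529
(L1-L2)^2 = (5)^2 = 25
Difference = 529 - 25 = 504
This equals 4*L1*L2 = 4*14*9 = 504
Workspace area = 504*pi

504


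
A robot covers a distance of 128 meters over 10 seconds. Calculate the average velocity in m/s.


Given: distance d = 128 m, time t = 10 s
Using v = d / t
v = 128 / 10
v = 64/5 m/s

64/5 m/s


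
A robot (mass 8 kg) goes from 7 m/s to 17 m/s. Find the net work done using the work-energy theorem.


Given: m = 8 kg, v0 = 7 m/s, v = 17 m/s
Using W = (1/2)*m*(v^2 - v0^2)
v^2 = 17^2 = 289
v0^2 = 7^2 = 49
v^2 - v0^2 = 289 - 49 = 240
W = (1/2)*8*240 = 960 J

960 J


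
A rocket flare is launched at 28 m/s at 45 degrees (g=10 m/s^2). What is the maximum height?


Given: v0 = 28 m/s, theta = 45 deg, g = 10 m/s^2
sin^2(45) = 1/2
Using H = v0^2 * sin^2(theta) / (2*g)
H = 28^2 * 1/2 / (2*10)
H = 784 * 1/2 / 20
H = 392 / 20
H = 98/5 m

98/5 m


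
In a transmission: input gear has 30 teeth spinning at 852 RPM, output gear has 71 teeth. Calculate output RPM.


Given: N1 = 30 teeth, w1 = 852 RPM, N2 = 71 teeth
Using N1*w1 = N2*w2
w2 = N1*w1 / N2
w2 = 30*852 / 71
w2 = 25560 / 71
w2 = 360 RPM

360 RPM


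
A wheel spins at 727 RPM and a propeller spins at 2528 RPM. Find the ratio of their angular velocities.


Given: RPM_A = 727, RPM_B = 2528
omega = 2*pi*RPM/60, so omega_A/omega_B = RPM_A / RPM_B
omega_A/omega_B = 727 / 2528
omega_A/omega_B = 727/2528

727/2528


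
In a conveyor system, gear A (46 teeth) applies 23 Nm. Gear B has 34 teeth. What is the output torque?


Given: N1 = 46, N2 = 34, T1 = 23 Nm
Using T2/T1 = N2/N1
T2 = T1 * N2 / N1
T2 = 23 * 34 / 46
T2 = 782 / 46
T2 = 17 Nm

17 Nm


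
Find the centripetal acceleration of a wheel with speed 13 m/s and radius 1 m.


Given: v = 13 m/s, r = 1 m
Using a_c = v^2 / r
a_c = 13^2 / 1
a_c = 169 / 1
a_c = 169 m/s^2

169 m/s^2


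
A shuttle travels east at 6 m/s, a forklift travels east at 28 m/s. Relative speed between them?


Given: v_A = 6 m/s east, v_B = 28 m/s east
Both move in the same direction; relative speed = |v_A - v_B|
|6 - 28| = |-22|
= 22 m/s

22 m/s


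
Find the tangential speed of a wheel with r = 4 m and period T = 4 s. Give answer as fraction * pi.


Given: radius r = 4 m, period T = 4 s
Using v = 2*pi*r / T
v = 2*pi*4 / 4
v = 8*pi / 4
v = 2*pi m/s

2*pi m/s


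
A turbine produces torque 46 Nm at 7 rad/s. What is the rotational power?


Given: tau = 46 Nm, omega = 7 rad/s
Using P = tau * omega
P = 46 * 7
P = 322 W

322 W


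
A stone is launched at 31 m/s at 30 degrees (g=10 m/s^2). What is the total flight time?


Given: v0 = 31 m/s, theta = 30 deg, g = 10 m/s^2
sin(30) = 1/2
Using T = 2*v0*sin(theta) / g
T = 2*31*1/2 / 10
T = 31 / 10
T = 31/10 s

31/10 s


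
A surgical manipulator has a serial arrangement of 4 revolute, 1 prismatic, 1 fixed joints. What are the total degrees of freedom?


Given: serial robot with 4 revolute, 1 prismatic, 1 fixed joints
DOF contribution per joint type: revolute=1, prismatic=1, spherical=3, fixed=0
DOF = 4*1 + 1*1 + 1*0
DOF = 5

5


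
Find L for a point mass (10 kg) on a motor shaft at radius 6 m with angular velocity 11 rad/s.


Given: m = 10 kg, r = 6 m, omega = 11 rad/s
For a point mass: I = m*r^2
I = 10*6^2 = 10*36 = 360
L = I*omega = 360*11
L = 3960 kg*m^2/s

3960 kg*m^2/s


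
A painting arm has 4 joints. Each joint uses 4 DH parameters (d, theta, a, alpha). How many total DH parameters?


Given: 4 joints, 4 DH parameters per joint (d, theta, a, alpha)
Total DH parameters = number_of_joints * 4
Total = 4 * 4
Total = 16

16


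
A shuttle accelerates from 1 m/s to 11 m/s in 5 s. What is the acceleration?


Given: initial velocity v0 = 1 m/s, final velocity v = 11 m/s, time t = 5 s
Using a = (v - v0) / t
a = (11 - 1) / 5
a = 10 / 5
a = 2 m/s^2

2 m/s^2


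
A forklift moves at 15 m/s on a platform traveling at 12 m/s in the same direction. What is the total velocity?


Given: object velocity = 15 m/s, platform velocity = 12 m/s (same direction)
Using classical velocity addition: v_total = v_object + v_platform
v_total = 15 + 12
v_total = 27 m/s

27 m/s


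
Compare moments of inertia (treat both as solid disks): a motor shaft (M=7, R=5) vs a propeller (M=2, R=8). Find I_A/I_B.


Given: M1=7 kg, R1=5 m, M2=2 kg, R2=8 m
For a disk: I = (1/2)*M*R^2, so I_A/I_B = (M1*R1^2)/(M2*R2^2)
M1*R1^2 = 7*25 = 175
M2*R2^2 = 2*64 = 128
I_A/I_B = 175/128 = 175/128

175/128


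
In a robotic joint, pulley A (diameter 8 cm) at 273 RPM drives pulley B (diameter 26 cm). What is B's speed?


Given: D1 = 8 cm, w1 = 273 RPM, D2 = 26 cm
Using D1*w1 = D2*w2
w2 = D1*w1 / D2
w2 = 8*273 / 26
w2 = 2184 / 26
w2 = 84 RPM

84 RPM


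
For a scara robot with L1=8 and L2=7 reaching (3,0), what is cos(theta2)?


Given: L1 = 8, L2 = 7, target (x, y) = (3, 0)
Using cos(theta2) = (x^2 + y^2 - L1^2 - L2^2) / (2*L1*L2)
x^2 + y^2 = 3^2 + 0 = 9
L1^2 + L2^2 = 64 + 49 = 113
Numerator = 9 - 113 = -104
Denominator = 2*8*7 = 112
cos(theta2) = -104/112 = -13/14

-13/14


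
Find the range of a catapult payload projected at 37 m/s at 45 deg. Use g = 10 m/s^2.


Given: v0 = 37 m/s, theta = 45 deg, g = 10 m/s^2
sin(2*45) = sin(90) = 1
Using R = v0^2 * sin(2*theta) / g
R = 37^2 * 1 / 10
R = 1369 / 10
R = 1369/10 m

1369/10 m


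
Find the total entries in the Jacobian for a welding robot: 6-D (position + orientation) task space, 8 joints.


Given: task space dimension = 6, joints = 8
Jacobian is a 6 x 8 matrix
Total entries = rows * columns
Total = 6 * 8
Total = 48

48


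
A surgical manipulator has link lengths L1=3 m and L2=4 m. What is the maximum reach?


Given: L1 = 3 m, L2 = 4 m
For a 2-link planar arm, max reach = L1 + L2 (fully extended)
Max reach = 3 + 4
Max reach = 7 m

7 m


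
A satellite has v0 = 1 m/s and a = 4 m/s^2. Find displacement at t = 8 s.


Given: v0 = 1 m/s, a = 4 m/s^2, t = 8 s
Using s = v0*t + (1/2)*a*t^2
s = 1*8 + (1/2)*4*8^2
s = 8 + (1/2)*256
s = 8 + 128
s = 136

136 m


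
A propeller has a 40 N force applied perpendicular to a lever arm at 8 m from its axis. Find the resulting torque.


Given: F = 40 N, r = 8 m, angle = 90 deg (perpendicular)
Using tau = F * r * sin(90)
sin(90) = 1
tau = 40 * 8 * 1
tau = 320 Nm

320 Nm


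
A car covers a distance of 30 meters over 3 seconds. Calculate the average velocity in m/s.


Given: distance d = 30 m, time t = 3 s
Using v = d / t
v = 30 / 3
v = 10 m/s

10 m/s


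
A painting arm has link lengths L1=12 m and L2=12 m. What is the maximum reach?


Given: L1 = 12 m, L2 = 12 m
For a 2-link planar arm, max reach = L1 + L2 (fully extended)
Max reach = 12 + 12
Max reach = 24 m

24 m


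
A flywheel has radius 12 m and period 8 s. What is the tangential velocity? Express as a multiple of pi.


Given: radius r = 12 m, period T = 8 s
Using v = 2*pi*r / T
v = 2*pi*12 / 8
v = 24*pi / 8
v = 3*pi m/s

3*pi m/s


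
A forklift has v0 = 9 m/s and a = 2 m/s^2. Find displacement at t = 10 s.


Given: v0 = 9 m/s, a = 2 m/s^2, t = 10 s
Using s = v0*t + (1/2)*a*t^2
s = 9*10 + (1/2)*2*10^2
s = 90 + (1/2)*200
s = 90 + 100
s = 190

190 m


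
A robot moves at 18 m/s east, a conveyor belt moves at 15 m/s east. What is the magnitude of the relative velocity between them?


Given: v_A = 18 m/s east, v_B = 15 m/s east
Both move in the same direction; relative speed = |v_A - v_B|
|18 - 15| = |3|
= 3 m/s

3 m/s


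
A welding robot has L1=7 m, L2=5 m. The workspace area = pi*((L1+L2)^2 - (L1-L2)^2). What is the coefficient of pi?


Given: L1 = 7, L2 = 5
(L1+L2)^2 = (12)^2 = 144
(L1-L2)^2 = (2)^2 = 4
Difference = 144 - 4 = 140
This equals 4*L1*L2 = 4*7*5 = 140
Workspace area = 140*pi

140


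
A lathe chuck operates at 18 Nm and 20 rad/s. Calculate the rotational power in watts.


Given: tau = 18 Nm, omega = 20 rad/s
Using P = tau * omega
P = 18 * 20
P = 360 W

360 W


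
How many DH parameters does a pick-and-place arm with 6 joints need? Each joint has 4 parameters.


Given: 6 joints, 4 DH parameters per joint (d, theta, a, alpha)
Total DH parameters = number_of_joints * 4
Total = 6 * 4
Total = 24

24


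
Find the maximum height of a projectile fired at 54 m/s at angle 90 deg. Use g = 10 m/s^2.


Given: v0 = 54 m/s, theta = 90 deg, g = 10 m/s^2
sin^2(90) = 1
Using H = v0^2 * sin^2(theta) / (2*g)
H = 54^2 * 1 / (2*10)
H = 2916 * 1 / 20
H = 2916 / 20
H = 729/5 m

729/5 m


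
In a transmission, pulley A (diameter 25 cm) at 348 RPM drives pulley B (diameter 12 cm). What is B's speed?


Given: D1 = 25 cm, w1 = 348 RPM, D2 = 12 cm
Using D1*w1 = D2*w2
w2 = D1*w1 / D2
w2 = 25*348 / 12
w2 = 8700 / 12
w2 = 725 RPM

725 RPM


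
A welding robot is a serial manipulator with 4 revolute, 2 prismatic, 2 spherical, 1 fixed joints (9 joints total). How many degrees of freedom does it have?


Given: serial robot with 4 revolute, 2 prismatic, 2 spherical, 1 fixed joints
DOF contribution per joint type: revolute=1, prismatic=1, spherical=3, fixed=0
DOF = 4*1 + 2*1 + 2*3 + 1*0
DOF = 12

12


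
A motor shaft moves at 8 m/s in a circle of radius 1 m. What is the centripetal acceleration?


Given: v = 8 m/s, r = 1 m
Using a_c = v^2 / r
a_c = 8^2 / 1
a_c = 64 / 1
a_c = 64 m/s^2

64 m/s^2


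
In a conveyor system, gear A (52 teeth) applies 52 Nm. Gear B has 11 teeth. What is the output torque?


Given: N1 = 52, N2 = 11, T1 = 52 Nm
Using T2/T1 = N2/N1
T2 = T1 * N2 / N1
T2 = 52 * 11 / 52
T2 = 572 / 52
T2 = 11 Nm

11 Nm


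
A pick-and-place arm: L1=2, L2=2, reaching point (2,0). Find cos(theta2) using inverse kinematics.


Given: L1 = 2, L2 = 2, target (x, y) = (2, 0)
Using cos(theta2) = (x^2 + y^2 - L1^2 - L2^2) / (2*L1*L2)
x^2 + y^2 = 2^2 + 0 = 4
L1^2 + L2^2 = 4 + 4 = 8
Numerator = 4 - 8 = -4
Denominator = 2*2*2 = 8
cos(theta2) = -4/8 = -1/2

-1/2


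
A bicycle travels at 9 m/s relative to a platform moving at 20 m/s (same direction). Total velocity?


Given: object velocity = 9 m/s, platform velocity = 20 m/s (same direction)
Using classical velocity addition: v_total = v_object + v_platform
v_total = 9 + 20
v_total = 29 m/s

29 m/s


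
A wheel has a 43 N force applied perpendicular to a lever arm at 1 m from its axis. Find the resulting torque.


Given: F = 43 N, r = 1 m, angle = 90 deg (perpendicular)
Using tau = F * r * sin(90)
sin(90) = 1
tau = 43 * 1 * 1
tau = 43 Nm

43 Nm


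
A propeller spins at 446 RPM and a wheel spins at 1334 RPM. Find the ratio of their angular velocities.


Given: RPM_A = 446, RPM_B = 1334
omega = 2*pi*RPM/60, so omega_A/omega_B = RPM_A / RPM_B
omega_A/omega_B = 446 / 1334
omega_A/omega_B = 223/667

223/667


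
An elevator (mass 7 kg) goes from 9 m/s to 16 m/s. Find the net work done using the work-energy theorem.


Given: m = 7 kg, v0 = 9 m/s, v = 16 m/s
Using W = (1/2)*m*(v^2 - v0^2)
v^2 = 16^2 = 256
v0^2 = 9^2 = 81
v^2 - v0^2 = 256 - 81 = 175
W = (1/2)*7*175 = 1225/2 J

1225/2 J


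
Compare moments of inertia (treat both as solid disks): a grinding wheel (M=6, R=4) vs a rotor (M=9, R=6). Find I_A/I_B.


Given: M1=6 kg, R1=4 m, M2=9 kg, R2=6 m
For a disk: I = (1/2)*M*R^2, so I_A/I_B = (M1*R1^2)/(M2*R2^2)
M1*R1^2 = 6*16 = 96
M2*R2^2 = 9*36 = 324
I_A/I_B = 96/324 = 8/27

8/27


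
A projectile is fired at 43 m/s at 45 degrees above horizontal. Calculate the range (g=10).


Given: v0 = 43 m/s, theta = 45 deg, g = 10 m/s^2
sin(2*45) = sin(90) = 1
Using R = v0^2 * sin(2*theta) / g
R = 43^2 * 1 / 10
R = 1849 / 10
R = 1849/10 m

1849/10 m


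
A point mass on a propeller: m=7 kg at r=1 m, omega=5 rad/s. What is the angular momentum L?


Given: m = 7 kg, r = 1 m, omega = 5 rad/s
For a point mass: I = m*r^2
I = 7*1^2 = 7*1 = 7
L = I*omega = 7*5
L = 35 kg*m^2/s

35 kg*m^2/s


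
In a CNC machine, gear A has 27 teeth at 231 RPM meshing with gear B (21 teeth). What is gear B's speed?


Given: N1 = 27 teeth, w1 = 231 RPM, N2 = 21 teeth
Using N1*w1 = N2*w2
w2 = N1*w1 / N2
w2 = 27*231 / 21
w2 = 6237 / 21
w2 = 297 RPM

297 RPM


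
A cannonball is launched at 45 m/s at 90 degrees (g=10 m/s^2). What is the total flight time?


Given: v0 = 45 m/s, theta = 90 deg, g = 10 m/s^2
sin(90) = 1
Using T = 2*v0*sin(theta) / g
T = 2*45*1 / 10
T = 90 / 10
T = 9 s

9 s


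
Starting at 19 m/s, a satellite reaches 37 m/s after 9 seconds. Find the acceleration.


Given: initial velocity v0 = 19 m/s, final velocity v = 37 m/s, time t = 9 s
Using a = (v - v0) / t
a = (37 - 19) / 9
a = 18 / 9
a = 2 m/s^2

2 m/s^2


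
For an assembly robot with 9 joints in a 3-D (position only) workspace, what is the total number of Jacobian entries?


Given: task space dimension = 3, joints = 9
Jacobian is a 3 x 9 matrix
Total entries = rows * columns
Total = 3 * 9
Total = 27

27


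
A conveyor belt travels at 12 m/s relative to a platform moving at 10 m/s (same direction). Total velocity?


Given: object velocity = 12 m/s, platform velocity = 10 m/s (same direction)
Using classical velocity addition: v_total = v_object + v_platform
v_total = 12 + 10
v_total = 22 m/s

22 m/s


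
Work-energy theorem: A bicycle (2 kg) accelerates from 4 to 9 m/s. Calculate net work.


Given: m = 2 kg, v0 = 4 m/s, v = 9 m/s
Using W = (1/2)*m*(v^2 - v0^2)
v^2 = 9^2 = 81
v0^2 = 4^2 = 16
v^2 - v0^2 = 81 - 16 = 65
W = (1/2)*2*65 = 65 J

65 J


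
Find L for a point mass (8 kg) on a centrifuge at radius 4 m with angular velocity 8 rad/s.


Given: m = 8 kg, r = 4 m, omega = 8 rad/s
For a point mass: I = m*r^2
I = 8*4^2 = 8*16 = 128
L = I*omega = 128*8
L = 1024 kg*m^2/s

1024 kg*m^2/s


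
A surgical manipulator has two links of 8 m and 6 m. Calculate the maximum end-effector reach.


Given: L1 = 8 m, L2 = 6 m
For a 2-link planar arm, max reach = L1 + L2 (fully extended)
Max reach = 8 + 6
Max reach = 14 m

14 m


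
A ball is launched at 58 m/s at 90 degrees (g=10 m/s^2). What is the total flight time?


Given: v0 = 58 m/s, theta = 90 deg, g = 10 m/s^2
sin(90) = 1
Using T = 2*v0*sin(theta) / g
T = 2*58*1 / 10
T = 116 / 10
T = 58/5 s

58/5 s


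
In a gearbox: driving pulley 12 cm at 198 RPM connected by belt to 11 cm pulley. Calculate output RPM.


Given: D1 = 12 cm, w1 = 198 RPM, D2 = 11 cm
Using D1*w1 = D2*w2
w2 = D1*w1 / D2
w2 = 12*198 / 11
w2 = 2376 / 11
w2 = 216 RPM

216 RPM


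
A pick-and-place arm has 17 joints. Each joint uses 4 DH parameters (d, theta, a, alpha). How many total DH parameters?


Given: 17 joints, 4 DH parameters per joint (d, theta, a, alpha)
Total DH parameters = number_of_joints * 4
Total = 17 * 4
Total = 68

68


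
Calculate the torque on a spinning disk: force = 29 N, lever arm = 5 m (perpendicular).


Given: F = 29 N, r = 5 m, angle = 90 deg (perpendicular)
Using tau = F * r * sin(90)
sin(90) = 1
tau = 29 * 5 * 1
tau = 145 Nm

145 Nm


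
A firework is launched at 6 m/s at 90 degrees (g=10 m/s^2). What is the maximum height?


Given: v0 = 6 m/s, theta = 90 deg, g = 10 m/s^2
sin^2(90) = 1
Using H = v0^2 * sin^2(theta) / (2*g)
H = 6^2 * 1 / (2*10)
H = 36 * 1 / 20
H = 36 / 20
H = 9/5 m

9/5 m


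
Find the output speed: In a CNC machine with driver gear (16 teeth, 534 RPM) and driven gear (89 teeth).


Given: N1 = 16 teeth, w1 = 534 RPM, N2 = 89 teeth
Using N1*w1 = N2*w2
w2 = N1*w1 / N2
w2 = 16*534 / 89
w2 = 8544 / 89
w2 = 96 RPM

96 RPM


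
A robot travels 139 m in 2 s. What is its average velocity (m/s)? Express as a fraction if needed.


Given: distance d = 139 m, time t = 2 s
Using v = d / t
v = 139 / 2
v = 139/2 m/s

139/2 m/s


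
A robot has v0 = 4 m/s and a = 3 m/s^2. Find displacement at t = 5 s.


Given: v0 = 4 m/s, a = 3 m/s^2, t = 5 s
Using s = v0*t + (1/2)*a*t^2
s = 4*5 + (1/2)*3*5^2
s = 20 + (1/2)*75
s = 20 + 75/2
s = 115/2

115/2 m


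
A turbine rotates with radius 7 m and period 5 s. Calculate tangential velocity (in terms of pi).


Given: radius r = 7 m, period T = 5 s
Using v = 2*pi*r / T
v = 2*pi*7 / 5
v = 14*pi / 5
v = 14/5*pi m/s

14/5*pi m/s


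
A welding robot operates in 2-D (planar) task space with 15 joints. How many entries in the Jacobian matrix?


Given: task space dimension = 2, joints = 15
Jacobian is a 2 x 15 matrix
Total entries = rows * columns
Total = 2 * 15
Total = 30

30


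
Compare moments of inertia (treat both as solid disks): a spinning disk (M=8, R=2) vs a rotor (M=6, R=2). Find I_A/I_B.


Given: M1=8 kg, R1=2 m, M2=6 kg, R2=2 m
For a disk: I = (1/2)*M*R^2, so I_A/I_B = (M1*R1^2)/(M2*R2^2)
M1*R1^2 = 8*4 = 32
M2*R2^2 = 6*4 = 24
I_A/I_B = 32/24 = 4/3

4/3


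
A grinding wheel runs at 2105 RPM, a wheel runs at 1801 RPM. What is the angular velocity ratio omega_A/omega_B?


Given: RPM_A = 2105, RPM_B = 1801
omega = 2*pi*RPM/60, so omega_A/omega_B = RPM_A / RPM_B
omega_A/omega_B = 2105 / 1801
omega_A/omega_B = 2105/1801

2105/1801


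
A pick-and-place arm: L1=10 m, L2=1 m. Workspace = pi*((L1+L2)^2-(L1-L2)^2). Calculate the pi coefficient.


Given: L1 = 10, L2 = 1
(L1+L2)^2 = (11)^2 = 121
(L1-L2)^2 = (9)^2 = 81
Difference = 121 - 81 = 40
This equals 4*L1*L2 = 4*10*1 = 40
Workspace area = 40*pi

40


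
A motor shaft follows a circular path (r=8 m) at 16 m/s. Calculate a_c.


Given: v = 16 m/s, r = 8 m
Using a_c = v^2 / r
a_c = 16^2 / 8
a_c = 256 / 8
a_c = 32 m/s^2

32 m/s^2


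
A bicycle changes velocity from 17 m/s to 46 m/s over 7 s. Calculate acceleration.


Given: initial velocity v0 = 17 m/s, final velocity v = 46 m/s, time t = 7 s
Using a = (v - v0) / t
a = (46 - 17) / 7
a = 29 / 7
a = 29/7 m/s^2

29/7 m/s^2


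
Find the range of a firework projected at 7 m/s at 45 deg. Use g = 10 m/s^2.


Given: v0 = 7 m/s, theta = 45 deg, g = 10 m/s^2
sin(2*45) = sin(90) = 1
Using R = v0^2 * sin(2*theta) / g
R = 7^2 * 1 / 10
R = 49 / 10
R = 49/10 m

49/10 m


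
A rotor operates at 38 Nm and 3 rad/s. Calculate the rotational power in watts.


Given: tau = 38 Nm, omega = 3 rad/s
Using P = tau * omega
P = 38 * 3
P = 114 W

114 W


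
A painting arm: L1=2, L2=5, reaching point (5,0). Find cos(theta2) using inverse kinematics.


Given: L1 = 2, L2 = 5, target (x, y) = (5, 0)
Using cos(theta2) = (x^2 + y^2 - L1^2 - L2^2) / (2*L1*L2)
x^2 + y^2 = 5^2 + 0 = 25
L1^2 + L2^2 = 4 + 25 = 29
Numerator = 25 - 29 = -4
Denominator = 2*2*5 = 20
cos(theta2) = -4/20 = -1/5

-1/5


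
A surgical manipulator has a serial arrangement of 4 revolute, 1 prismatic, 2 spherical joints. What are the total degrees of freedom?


Given: serial robot with 4 revolute, 1 prismatic, 2 spherical joints
DOF contribution per joint type: revolute=1, prismatic=1, spherical=3, fixed=0
DOF = 4*1 + 1*1 + 2*3
DOF = 11

11


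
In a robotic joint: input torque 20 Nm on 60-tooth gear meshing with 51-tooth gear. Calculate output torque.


Given: N1 = 60, N2 = 51, T1 = 20 Nm
Using T2/T1 = N2/N1
T2 = T1 * N2 / N1
T2 = 20 * 51 / 60
T2 = 1020 / 60
T2 = 17 Nm

17 Nm


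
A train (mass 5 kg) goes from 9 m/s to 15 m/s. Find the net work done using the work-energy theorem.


Given: m = 5 kg, v0 = 9 m/s, v = 15 m/s
Using W = (1/2)*m*(v^2 - v0^2)
v^2 = 15^2 = 225
v0^2 = 9^2 = 81
v^2 - v0^2 = 225 - 81 = 144
W = (1/2)*5*144 = 360 J

360 J


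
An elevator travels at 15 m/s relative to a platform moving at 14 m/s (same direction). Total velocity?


Given: object velocity = 15 m/s, platform velocity = 14 m/s (same direction)
Using classical velocity addition: v_total = v_object + v_platform
v_total = 15 + 14
v_total = 29 m/s

29 m/s


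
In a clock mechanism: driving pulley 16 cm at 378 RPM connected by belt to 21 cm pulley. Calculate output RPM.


Given: D1 = 16 cm, w1 = 378 RPM, D2 = 21 cm
Using D1*w1 = D2*w2
w2 = D1*w1 / D2
w2 = 16*378 / 21
w2 = 6048 / 21
w2 = 288 RPM

288 RPM


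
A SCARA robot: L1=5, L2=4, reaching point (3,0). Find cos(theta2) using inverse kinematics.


Given: L1 = 5, L2 = 4, target (x, y) = (3, 0)
Using cos(theta2) = (x^2 + y^2 - L1^2 - L2^2) / (2*L1*L2)
x^2 + y^2 = 3^2 + 0 = 9
L1^2 + L2^2 = 25 + 16 = 41
Numerator = 9 - 41 = -32
Denominator = 2*5*4 = 40
cos(theta2) = -32/40 = -4/5

-4/5


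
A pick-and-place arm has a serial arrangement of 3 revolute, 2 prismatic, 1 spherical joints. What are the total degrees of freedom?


Given: serial robot with 3 revolute, 2 prismatic, 1 spherical joints
DOF contribution per joint type: revolute=1, prismatic=1, spherical=3, fixed=0
DOF = 3*1 + 2*1 + 1*3
DOF = 8

8


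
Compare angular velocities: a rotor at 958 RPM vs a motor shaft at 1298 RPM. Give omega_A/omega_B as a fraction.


Given: RPM_A = 958, RPM_B = 1298
omega = 2*pi*RPM/60, so omega_A/omega_B = RPM_A / RPM_B
omega_A/omega_B = 958 / 1298
omega_A/omega_B = 479/649

479/649


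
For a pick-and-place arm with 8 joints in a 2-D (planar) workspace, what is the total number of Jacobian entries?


Given: task space dimension = 2, joints = 8
Jacobian is a 2 x 8 matrix
Total entries = rows * columns
Total = 2 * 8
Total = 16

16


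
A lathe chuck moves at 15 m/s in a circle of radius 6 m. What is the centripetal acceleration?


Given: v = 15 m/s, r = 6 m
Using a_c = v^2 / r
a_c = 15^2 / 6
a_c = 225 / 6
a_c = 75/2 m/s^2

75/2 m/s^2


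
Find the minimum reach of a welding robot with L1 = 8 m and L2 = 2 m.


Given: L1 = 8 m, L2 = 2 m
For a 2-link planar arm, min reach = |L1 - L2| (second link folded back)
Min reach = |8 - 2|
Min reach = 6 m

6 m


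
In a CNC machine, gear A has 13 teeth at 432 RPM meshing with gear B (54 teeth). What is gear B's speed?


Given: N1 = 13 teeth, w1 = 432 RPM, N2 = 54 teeth
Using N1*w1 = N2*w2
w2 = N1*w1 / N2
w2 = 13*432 / 54
w2 = 5616 / 54
w2 = 104 RPM

104 RPM


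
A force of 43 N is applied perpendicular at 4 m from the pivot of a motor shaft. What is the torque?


Given: F = 43 N, r = 4 m, angle = 90 deg (perpendicular)
Using tau = F * r * sin(90)
sin(90) = 1
tau = 43 * 4 * 1
tau = 172 Nm

172 Nm


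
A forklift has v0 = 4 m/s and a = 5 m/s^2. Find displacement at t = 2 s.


Given: v0 = 4 m/s, a = 5 m/s^2, t = 2 s
Using s = v0*t + (1/2)*a*t^2
s = 4*2 + (1/2)*5*2^2
s = 8 + (1/2)*20
s = 8 + 10
s = 18

18 m


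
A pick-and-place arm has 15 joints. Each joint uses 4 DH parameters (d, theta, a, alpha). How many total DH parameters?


Given: 15 joints, 4 DH parameters per joint (d, theta, a, alpha)
Total DH parameters = number_of_joints * 4
Total = 15 * 4
Total = 60

60


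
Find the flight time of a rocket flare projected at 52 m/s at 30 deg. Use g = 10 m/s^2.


Given: v0 = 52 m/s, theta = 30 deg, g = 10 m/s^2
sin(30) = 1/2
Using T = 2*v0*sin(theta) / g
T = 2*52*1/2 / 10
T = 52 / 10
T = 26/5 s

26/5 s


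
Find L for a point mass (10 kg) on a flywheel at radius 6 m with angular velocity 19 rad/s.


Given: m = 10 kg, r = 6 m, omega = 19 rad/s
For a point mass: I = m*r^2
I = 10*6^2 = 10*36 = 360
L = I*omega = 360*19
L = 6840 kg*m^2/s

6840 kg*m^2/s


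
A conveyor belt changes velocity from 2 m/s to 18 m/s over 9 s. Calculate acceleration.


Given: initial velocity v0 = 2 m/s, final velocity v = 18 m/s, time t = 9 s
Using a = (v - v0) / t
a = (18 - 2) / 9
a = 16 / 9
a = 16/9 m/s^2

16/9 m/s^2


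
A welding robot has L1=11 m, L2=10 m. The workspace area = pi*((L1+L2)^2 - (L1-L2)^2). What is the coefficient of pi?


Given: L1 = 11, L2 = 10
(L1+L2)^2 = (21)^2 = 441
(L1-L2)^2 = (1)^2 = 1
Difference = 441 - 1 = 440
This equals 4*L1*L2 = 4*11*10 = 440
Workspace area = 440*pi

440


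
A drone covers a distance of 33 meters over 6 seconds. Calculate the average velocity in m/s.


Given: distance d = 33 m, time t = 6 s
Using v = d / t
v = 33 / 6
v = 11/2 m/s

11/2 m/s


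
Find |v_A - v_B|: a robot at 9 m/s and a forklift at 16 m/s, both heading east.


Given: v_A = 9 m/s east, v_B = 16 m/s east
Both move in the same direction; relative speed = |v_A - v_B|
|9 - 16| = |-7|
= 7 m/s

7 m/s


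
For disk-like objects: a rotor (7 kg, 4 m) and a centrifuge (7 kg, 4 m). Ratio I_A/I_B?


Given: M1=7 kg, R1=4 m, M2=7 kg, R2=4 m
For a disk: I = (1/2)*M*R^2, so I_A/I_B = (M1*R1^2)/(M2*R2^2)
M1*R1^2 = 7*16 = 112
M2*R2^2 = 7*16 = 112
I_A/I_B = 112/112 = 1

1


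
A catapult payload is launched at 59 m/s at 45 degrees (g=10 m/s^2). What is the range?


Given: v0 = 59 m/s, theta = 45 deg, g = 10 m/s^2
sin(2*45) = sin(90) = 1
Using R = v0^2 * sin(2*theta) / g
R = 59^2 * 1 / 10
R = 3481 / 10
R = 3481/10 m

3481/10 m


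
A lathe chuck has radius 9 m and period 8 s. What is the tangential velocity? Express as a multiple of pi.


Given: radius r = 9 m, period T = 8 s
Using v = 2*pi*r / T
v = 2*pi*9 / 8
v = 18*pi / 8
v = 9/4*pi m/s

9/4*pi m/s


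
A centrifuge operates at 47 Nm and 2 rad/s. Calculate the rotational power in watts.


Given: tau = 47 Nm, omega = 2 rad/s
Using P = tau * omega
P = 47 * 2
P = 94 W

94 W


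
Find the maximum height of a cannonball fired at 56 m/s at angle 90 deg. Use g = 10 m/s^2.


Given: v0 = 56 m/s, theta = 90 deg, g = 10 m/s^2
sin^2(90) = 1
Using H = v0^2 * sin^2(theta) / (2*g)
H = 56^2 * 1 / (2*10)
H = 3136 * 1 / 20
H = 3136 / 20
H = 784/5 m

784/5 m


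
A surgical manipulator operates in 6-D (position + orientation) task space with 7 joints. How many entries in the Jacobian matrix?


Given: task space dimension = 6, joints = 7
Jacobian is a 6 x 7 matrix
Total entries = rows * columns
Total = 6 * 7
Total = 42

42


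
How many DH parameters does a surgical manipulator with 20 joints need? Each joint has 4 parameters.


Given: 20 joints, 4 DH parameters per joint (d, theta, a, alpha)
Total DH parameters = number_of_joints * 4
Total = 20 * 4
Total = 80

80


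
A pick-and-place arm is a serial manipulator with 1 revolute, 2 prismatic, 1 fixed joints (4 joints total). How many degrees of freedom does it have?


Given: serial robot with 1 revolute, 2 prismatic, 1 fixed joints
DOF contribution per joint type: revolute=1, prismatic=1, spherical=3, fixed=0
DOF = 1*1 + 2*1 + 1*0
DOF = 3

3


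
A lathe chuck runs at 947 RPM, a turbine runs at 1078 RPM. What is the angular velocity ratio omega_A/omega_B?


Given: RPM_A = 947, RPM_B = 1078
omega = 2*pi*RPM/60, so omega_A/omega_B = RPM_A / RPM_B
omega_A/omega_B = 947 / 1078
omega_A/omega_B = 947/1078

947/1078


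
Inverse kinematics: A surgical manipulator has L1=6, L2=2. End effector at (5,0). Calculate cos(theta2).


Given: L1 = 6, L2 = 2, target (x, y) = (5, 0)
Using cos(theta2) = (x^2 + y^2 - L1^2 - L2^2) / (2*L1*L2)
x^2 + y^2 = 5^2 + 0 = 25
L1^2 + L2^2 = 36 + 4 = 40
Numerator = 25 - 40 = -15
Denominator = 2*6*2 = 24
cos(theta2) = -15/24 = -5/8

-5/8


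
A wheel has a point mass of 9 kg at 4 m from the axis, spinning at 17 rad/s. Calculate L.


Given: m = 9 kg, r = 4 m, omega = 17 rad/s
For a point mass: I = m*r^2
I = 9*4^2 = 9*16 = 144
L = I*omega = 144*17
L = 2448 kg*m^2/s

2448 kg*m^2/s


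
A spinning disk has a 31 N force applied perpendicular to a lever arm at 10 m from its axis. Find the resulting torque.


Given: F = 31 N, r = 10 m, angle = 90 deg (perpendicular)
Using tau = F * r * sin(90)
sin(90) = 1
tau = 31 * 10 * 1
tau = 310 Nm

310 Nm


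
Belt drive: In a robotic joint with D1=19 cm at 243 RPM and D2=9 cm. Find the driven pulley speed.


Given: D1 = 19 cm, w1 = 243 RPM, D2 = 9 cm
Using D1*w1 = D2*w2
w2 = D1*w1 / D2
w2 = 19*243 / 9
w2 = 4617 / 9
w2 = 513 RPM

513 RPM


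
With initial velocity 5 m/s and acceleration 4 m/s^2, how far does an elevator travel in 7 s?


Given: v0 = 5 m/s, a = 4 m/s^2, t = 7 s
Using s = v0*t + (1/2)*a*t^2
s = 5*7 + (1/2)*4*7^2
s = 35 + (1/2)*196
s = 35 + 98
s = 133

133 m


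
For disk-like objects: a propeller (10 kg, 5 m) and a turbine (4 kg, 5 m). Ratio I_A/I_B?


Given: M1=10 kg, R1=5 m, M2=4 kg, R2=5 m
For a disk: I = (1/2)*M*R^2, so I_A/I_B = (M1*R1^2)/(M2*R2^2)
M1*R1^2 = 10*25 = 250
M2*R2^2 = 4*25 = 100
I_A/I_B = 250/100 = 5/2

5/2


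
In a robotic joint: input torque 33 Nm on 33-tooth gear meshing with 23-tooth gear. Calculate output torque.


Given: N1 = 33, N2 = 23, T1 = 33 Nm
Using T2/T1 = N2/N1
T2 = T1 * N2 / N1
T2 = 33 * 23 / 33
T2 = 759 / 33
T2 = 23 Nm

23 Nm


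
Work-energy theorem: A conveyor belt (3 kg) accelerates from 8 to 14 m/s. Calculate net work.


Given: m = 3 kg, v0 = 8 m/s, v = 14 m/s
Using W = (1/2)*m*(v^2 - v0^2)
v^2 = 14^2 = 196
v0^2 = 8^2 = 64
v^2 - v0^2 = 196 - 64 = 132
W = (1/2)*3*132 = 198 J

198 J


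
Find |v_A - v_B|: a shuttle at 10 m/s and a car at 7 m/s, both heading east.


Given: v_A = 10 m/s east, v_B = 7 m/s east
Both move in the same direction; relative speed = |v_A - v_B|
|10 - 7| = |3|
= 3 m/s

3 m/s


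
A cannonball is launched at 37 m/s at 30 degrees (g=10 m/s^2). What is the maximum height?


Given: v0 = 37 m/s, theta = 30 deg, g = 10 m/s^2
sin^2(30) = 1/4
Using H = v0^2 * sin^2(theta) / (2*g)
H = 37^2 * 1/4 / (2*10)
H = 1369 * 1/4 / 20
H = 1369/4 / 20
H = 1369/80 m

1369/80 m


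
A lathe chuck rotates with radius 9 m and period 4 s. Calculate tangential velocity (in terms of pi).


Given: radius r = 9 m, period T = 4 s
Using v = 2*pi*r / T
v = 2*pi*9 / 4
v = 18*pi / 4
v = 9/2*pi m/s

9/2*pi m/s


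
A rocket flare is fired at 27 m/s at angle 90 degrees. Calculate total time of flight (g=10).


Given: v0 = 27 m/s, theta = 90 deg, g = 10 m/s^2
sin(90) = 1
Using T = 2*v0*sin(theta) / g
T = 2*27*1 / 10
T = 54 / 10
T = 27/5 s

27/5 s


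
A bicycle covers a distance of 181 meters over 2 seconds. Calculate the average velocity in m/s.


Given: distance d = 181 m, time t = 2 s
Using v = d / t
v = 181 / 2
v = 181/2 m/s

181/2 m/s


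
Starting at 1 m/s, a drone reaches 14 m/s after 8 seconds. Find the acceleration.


Given: initial velocity v0 = 1 m/s, final velocity v = 14 m/s, time t = 8 s
Using a = (v - v0) / t
a = (14 - 1) / 8
a = 13 / 8
a = 13/8 m/s^2

13/8 m/s^2


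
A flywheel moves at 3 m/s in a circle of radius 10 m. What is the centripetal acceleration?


Given: v = 3 m/s, r = 10 m
Using a_c = v^2 / r
a_c = 3^2 / 10
a_c = 9 / 10
a_c = 9/10 m/s^2

9/10 m/s^2


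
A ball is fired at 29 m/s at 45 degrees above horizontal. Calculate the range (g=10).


Given: v0 = 29 m/s, theta = 45 deg, g = 10 m/s^2
sin(2*45) = sin(90) = 1
Using R = v0^2 * sin(2*theta) / g
R = 29^2 * 1 / 10
R = 841 / 10
R = 841/10 m

841/10 m


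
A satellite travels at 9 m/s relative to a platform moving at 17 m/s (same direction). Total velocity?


Given: object velocity = 9 m/s, platform velocity = 17 m/s (same direction)
Using classical velocity addition: v_total = v_object + v_platform
v_total = 9 + 17
v_total = 26 m/s

26 m/s


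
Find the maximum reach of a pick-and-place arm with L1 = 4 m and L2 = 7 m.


Given: L1 = 4 m, L2 = 7 m
For a 2-link planar arm, max reach = L1 + L2 (fully extended)
Max reach = 4 + 7
Max reach = 11 m

11 m


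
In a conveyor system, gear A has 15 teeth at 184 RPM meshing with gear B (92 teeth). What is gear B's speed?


Given: N1 = 15 teeth, w1 = 184 RPM, N2 = 92 teeth
Using N1*w1 = N2*w2
w2 = N1*w1 / N2
w2 = 15*184 / 92
w2 = 2760 / 92
w2 = 30 RPM

30 RPM


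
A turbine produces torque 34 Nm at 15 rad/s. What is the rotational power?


Given: tau = 34 Nm, omega = 15 rad/s
Using P = tau * omega
P = 34 * 15
P = 510 W

510 W


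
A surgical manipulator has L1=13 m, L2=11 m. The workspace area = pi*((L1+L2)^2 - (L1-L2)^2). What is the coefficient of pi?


Given: L1 = 13, L2 = 11
(L1+L2)^2 = (24)^2 = 576
(L1-L2)^2 = (2)^2 = 4
Difference = 576 - 4 = 572
This equals 4*L1*L2 = 4*13*11 = 572
Workspace area = 572*pi

572
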